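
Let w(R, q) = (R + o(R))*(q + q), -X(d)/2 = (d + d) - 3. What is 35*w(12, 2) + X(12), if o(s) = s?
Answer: 3318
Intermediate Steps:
X(d) = 6 - 4*d (X(d) = -2*((d + d) - 3) = -2*(2*d - 3) = -2*(-3 + 2*d) = 6 - 4*d)
w(R, q) = 4*R*q (w(R, q) = (R + R)*(q + q) = (2*R)*(2*q) = 4*R*q)
35*w(12, 2) + X(12) = 35*(4*12*2) + (6 - 4*12) = 35*96 + (6 - 48) = 3360 - 42 = 3318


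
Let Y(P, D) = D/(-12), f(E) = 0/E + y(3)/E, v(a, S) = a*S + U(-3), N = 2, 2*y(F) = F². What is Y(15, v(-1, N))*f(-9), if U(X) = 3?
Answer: 1/24 ≈ 0.041667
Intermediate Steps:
y(F) = F²/2
v(a, S) = 3 + S*a (v(a, S) = a*S + 3 = S*a + 3 = 3 + S*a)
f(E) = 9/(2*E) (f(E) = 0/E + ((½)*3²)/E = 0 + ((½)*9)/E = 0 + 9/(2*E) = 9/(2*E))
Y(P, D) = -D/12 (Y(P, D) = D*(-1/12) = -D/12)
Y(15, v(-1, N))*f(-9) = (-(3 + 2*(-1))/12)*((9/2)/(-9)) = (-(3 - 2)/12)*((9/2)*(-⅑)) = -1/12*1*(-½) = -1/12*(-½) = 1/24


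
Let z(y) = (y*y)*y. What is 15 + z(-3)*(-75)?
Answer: 2040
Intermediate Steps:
z(y) = y³ (z(y) = y²*y = y³)
15 + z(-3)*(-75) = 15 + (-3)³*(-75) = 15 - 27*(-75) = 15 + 2025 = 2040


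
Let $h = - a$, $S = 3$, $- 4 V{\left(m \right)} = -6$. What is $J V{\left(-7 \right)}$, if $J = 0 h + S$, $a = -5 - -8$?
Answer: $\frac{9}{2} \approx 4.5$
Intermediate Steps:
$V{\left(m \right)} = \frac{3}{2}$ ($V{\left(m \right)} = \left(- \frac{1}{4}\right) \left(-6\right) = \frac{3}{2}$)
$a = 3$ ($a = -5 + 8 = 3$)
$h = -3$ ($h = \left(-1\right) 3 = -3$)
$J = 3$ ($J = 0 \left(-3\right) + 3 = 0 + 3 = 3$)
$J V{\left(-7 \right)} = 3 \cdot \frac{3}{2} = \frac{9}{2}$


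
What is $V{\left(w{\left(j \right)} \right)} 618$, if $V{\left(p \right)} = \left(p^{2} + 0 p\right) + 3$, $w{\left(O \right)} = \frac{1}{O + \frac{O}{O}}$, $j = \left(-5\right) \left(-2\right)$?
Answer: $\frac{224952}{121} \approx 1859.1$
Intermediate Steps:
$j = 10$
$w{\left(O \right)} = \frac{1}{1 + O}$ ($w{\left(O \right)} = \frac{1}{O + 1} = \frac{1}{1 + O}$)
$V{\left(p \right)} = 3 + p^{2}$ ($V{\left(p \right)} = \left(p^{2} + 0\right) + 3 = p^{2} + 3 = 3 + p^{2}$)
$V{\left(w{\left(j \right)} \right)} 618 = \left(3 + \left(\frac{1}{1 + 10}\right)^{2}\right) 618 = \left(3 + \left(\frac{1}{11}\right)^{2}\right) 618 = \left(3 + \frac{1}{121}\right) 618 = \frac{364}{121} \cdot 618 = \frac{224952}{121}$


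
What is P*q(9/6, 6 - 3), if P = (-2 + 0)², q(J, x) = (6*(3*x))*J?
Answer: 324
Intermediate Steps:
q(J, x) = 18*J*x (q(J, x) = (18*x)*J = 18*J*x)
P = 4 (P = (-2)² = 4)
P*q(9/6, 6 - 3) = 4*(18*(9/6)*(6 - 3)) = 4*(18*(9*(⅙))*3) = 4*(18*(3/2)*3) = 4*81 = 324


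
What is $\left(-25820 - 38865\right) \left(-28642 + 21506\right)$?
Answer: $461592160$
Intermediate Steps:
$\left(-25820 - 38865\right) \left(-28642 + 21506\right) = \left(-64685\right) \left(-7136\right) = 461592160$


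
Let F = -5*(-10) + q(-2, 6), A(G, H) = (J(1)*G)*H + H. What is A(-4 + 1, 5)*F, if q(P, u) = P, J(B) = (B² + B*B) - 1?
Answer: -480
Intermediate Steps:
J(B) = -1 + 2*B² (J(B) = (B² + B²) - 1 = 2*B² - 1 = -1 + 2*B²)
A(G, H) = H + G*H (A(G, H) = ((-1 + 2*1²)*G)*H + H = ((-1 + 2*1)*G)*H + H = ((-1 + 2)*G)*H + H = (1*G)*H + H = G*H + H = H + G*H)
F = 48 (F = -5*(-10) - 2 = 50 - 2 = 48)
A(-4 + 1, 5)*F = (5*(1 + (-4 + 1)))*48 = (5*(1 - 3))*48 = (5*(-2))*48 = -10*48 = -480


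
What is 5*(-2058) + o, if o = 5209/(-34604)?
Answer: -356080369/34604 ≈ -10290.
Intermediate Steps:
o = -5209/34604 (o = 5209*(-1/34604) = -5209/34604 ≈ -0.15053)
5*(-2058) + o = 5*(-2058) - 5209/34604 = -10290 - 5209/34604 = -356080369/34604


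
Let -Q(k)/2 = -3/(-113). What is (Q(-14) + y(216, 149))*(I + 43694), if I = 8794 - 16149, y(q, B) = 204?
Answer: 837468594/113 ≈ 7.4112e+6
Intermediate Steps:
I = -7355
Q(k) = -6/113 (Q(k) = -(-6)/(-113) = -(-6)*(-1)/113 = -2*3/113 = -6/113)
(Q(-14) + y(216, 149))*(I + 43694) = (-6/113 + 204)*(-7355 + 43694) = (23046/113)*36339 = 837468594/113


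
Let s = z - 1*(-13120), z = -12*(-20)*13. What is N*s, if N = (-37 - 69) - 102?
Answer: -3377920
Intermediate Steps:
z = 3120 (z = 240*13 = 3120)
N = -208 (N = -106 - 102 = -208)
s = 16240 (s = 3120 - 1*(-13120) = 3120 + 13120 = 16240)
N*s = -208*16240 = -3377920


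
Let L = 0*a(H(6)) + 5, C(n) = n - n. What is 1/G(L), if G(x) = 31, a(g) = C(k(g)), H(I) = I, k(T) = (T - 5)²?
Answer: 1/31 ≈ 0.032258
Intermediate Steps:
k(T) = (-5 + T)²
C(n) = 0
a(g) = 0
L = 5 (L = 0*0 + 5 = 0 + 5 = 5)
1/G(L) = 1/31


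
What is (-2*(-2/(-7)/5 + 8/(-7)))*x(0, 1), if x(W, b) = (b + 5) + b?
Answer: 76/5 ≈ 15.200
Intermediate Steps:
x(W, b) = 5 + 2*b (x(W, b) = (5 + b) + b = 5 + 2*b)
(-2*(-2/(-7)/5 + 8/(-7)))*x(0, 1) = (-2*(-2/(-7)/5 + 8/(-7)))*(5 + 2*1) = (-2*(-2*(-1/7)*(1/5) + 8*(-1/7)))*(5 + 2) = -2*((2/7)*(1/5) - 8/7)*7 = -2*(2/35 - 8/7)*7 = -2*(-38/35)*7 = (76/35)*7 = 76/5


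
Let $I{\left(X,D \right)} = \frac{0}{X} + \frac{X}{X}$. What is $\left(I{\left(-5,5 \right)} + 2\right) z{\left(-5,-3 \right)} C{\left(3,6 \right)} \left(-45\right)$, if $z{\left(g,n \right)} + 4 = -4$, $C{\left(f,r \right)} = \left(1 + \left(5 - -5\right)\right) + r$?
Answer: $18360$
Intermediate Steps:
$C{\left(f,r \right)} = 11 + r$ ($C{\left(f,r \right)} = \left(1 + \left(5 + 5\right)\right) + r = \left(1 + 10\right) + r = 11 + r$)
$z{\left(g,n \right)} = -8$ ($z{\left(g,n \right)} = -4 - 4 = -8$)
$I{\left(X,D \right)} = 1$ ($I{\left(X,D \right)} = 0 + 1 = 1$)
$\left(I{\left(-5,5 \right)} + 2\right) z{\left(-5,-3 \right)} C{\left(3,6 \right)} \left(-45\right) = \left(1 + 2\right) \left(-8\right) \left(11 + 6\right) \left(-45\right) = 3 \left(-8\right) 17 \left(-45\right) = \left(-24\right) 17 \left(-45\right) = \left(-408\right) \left(-45\right) = 18360$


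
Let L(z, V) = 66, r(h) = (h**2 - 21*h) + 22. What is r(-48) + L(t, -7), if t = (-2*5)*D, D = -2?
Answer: 3400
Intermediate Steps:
t = 20 (t = -2*5*(-2) = -10*(-2) = 20)
r(h) = 22 + h**2 - 21*h
r(-48) + L(t, -7) = (22 + (-48)**2 - 21*(-48)) + 66 = (22 + 2304 + 1008) + 66 = 3334 + 66 = 3400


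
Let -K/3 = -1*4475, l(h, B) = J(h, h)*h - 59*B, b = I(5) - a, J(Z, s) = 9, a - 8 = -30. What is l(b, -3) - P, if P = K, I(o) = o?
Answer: -13005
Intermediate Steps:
a = -22 (a = 8 - 30 = -22)
b = 27 (b = 5 - 1*(-22) = 5 + 22 = 27)
l(h, B) = -59*B + 9*h (l(h, B) = 9*h - 59*B = -59*B + 9*h)
K = 13425 (K = -(-3)*4475 = -3*(-4475) = 13425)
P = 13425
l(b, -3) - P = (-59*(-3) + 9*27) - 1*13425 = (177 + 243) - 13425 = 420 - 13425 = -13005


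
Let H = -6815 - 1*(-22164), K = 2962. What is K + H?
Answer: 18311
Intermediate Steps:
H = 15349 (H = -6815 + 22164 = 15349)
K + H = 2962 + 15349 = 18311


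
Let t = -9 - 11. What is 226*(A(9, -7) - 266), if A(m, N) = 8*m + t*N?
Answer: -12204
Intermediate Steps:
t = -20
A(m, N) = -20*N + 8*m (A(m, N) = 8*m - 20*N = -20*N + 8*m)
226*(A(9, -7) - 266) = 226*((-20*(-7) + 8*9) - 266) = 226*((140 + 72) - 266) = 226*(212 - 266) = 226*(-54) = -12204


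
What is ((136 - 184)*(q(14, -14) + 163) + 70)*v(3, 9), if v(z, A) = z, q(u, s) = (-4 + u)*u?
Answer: -43422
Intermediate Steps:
q(u, s) = u*(-4 + u)
((136 - 184)*(q(14, -14) + 163) + 70)*v(3, 9) = ((136 - 184)*(14*(-4 + 14) + 163) + 70)*3 = (-48*(14*10 + 163) + 70)*3 = (-48*(140 + 163) + 70)*3 = (-48*303 + 70)*3 = (-14544 + 70)*3 = -14474*3 = -43422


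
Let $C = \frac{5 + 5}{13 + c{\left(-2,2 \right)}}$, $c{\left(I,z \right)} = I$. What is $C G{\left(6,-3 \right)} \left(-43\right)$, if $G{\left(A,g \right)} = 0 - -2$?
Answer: $- \frac{860}{11} \approx -78.182$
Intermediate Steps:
$G{\left(A,g \right)} = 2$ ($G{\left(A,g \right)} = 0 + 2 = 2$)
$C = \frac{10}{11}$ ($C = \frac{5 + 5}{13 - 2} = \frac{10}{11} \approx 0.90909$)
$C G{\left(6,-3 \right)} \left(-43\right) = \frac{10}{11} \cdot 2 \left(-43\right) = \frac{20}{11} \left(-43\right) = - \frac{860}{11}$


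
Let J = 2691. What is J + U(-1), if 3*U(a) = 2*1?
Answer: 8075/3 ≈ 2691.7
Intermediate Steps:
U(a) = ⅔ (U(a) = (2*1)/3 = (⅓)*2 = ⅔)
J + U(-1) = 2691 + ⅔ = 8075/3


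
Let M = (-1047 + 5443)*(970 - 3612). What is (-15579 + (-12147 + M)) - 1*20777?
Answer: -11662735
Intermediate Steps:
M = -11614232 (M = 4396*(-2642) = -11614232)
(-15579 + (-12147 + M)) - 1*20777 = (-15579 + (-12147 - 11614232)) - 1*20777 = (-15579 - 11626379) - 20777 = -11641958 - 20777 = -11662735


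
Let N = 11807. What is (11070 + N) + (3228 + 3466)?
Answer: 29571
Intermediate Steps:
(11070 + N) + (3228 + 3466) = (11070 + 11807) + (3228 + 3466) = 22877 + 6694 = 29571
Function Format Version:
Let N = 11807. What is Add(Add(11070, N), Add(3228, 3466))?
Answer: 29571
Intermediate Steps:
Add(Add(11070, N), Add(3228, 3466)) = Add(Add(11070, 11807), Add(3228, 3466)) = Add(22877, 6694) = 29571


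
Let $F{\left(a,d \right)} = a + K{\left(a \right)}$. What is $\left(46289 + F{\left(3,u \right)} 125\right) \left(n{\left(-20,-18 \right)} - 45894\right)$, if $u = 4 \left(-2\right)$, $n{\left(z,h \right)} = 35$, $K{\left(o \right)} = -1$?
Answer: $-2134232001$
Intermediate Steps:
$u = -8$
$F{\left(a,d \right)} = -1 + a$ ($F{\left(a,d \right)} = a - 1 = -1 + a$)
$\left(46289 + F{\left(3,u \right)} 125\right) \left(n{\left(-20,-18 \right)} - 45894\right) = \left(46289 + \left(-1 + 3\right) 125\right) \left(35 - 45894\right) = \left(46289 + 2 \cdot 125\right) \left(-45859\right) = \left(46289 + 250\right) \left(-45859\right) = 46539 \left(-45859\right) = -2134232001$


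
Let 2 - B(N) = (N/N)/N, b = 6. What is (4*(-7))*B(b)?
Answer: -154/3 ≈ -51.333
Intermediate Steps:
B(N) = 2 - 1/N (B(N) = 2 - N/N/N = 2 - 1/N)
(4*(-7))*B(b) = (4*(-7))*(2 - 1/6) = -28*(2 - 1*⅙) = -28*(2 - ⅙) = -28*11/6 = -154/3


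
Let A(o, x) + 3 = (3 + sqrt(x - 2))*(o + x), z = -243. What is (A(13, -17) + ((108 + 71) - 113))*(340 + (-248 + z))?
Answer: -7701 + 604*I*sqrt(19) ≈ -7701.0 + 2632.8*I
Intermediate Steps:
A(o, x) = -3 + (3 + sqrt(-2 + x))*(o + x) (A(o, x) = -3 + (3 + sqrt(x - 2))*(o + x) = -3 + (3 + sqrt(-2 + x))*(o + x))
(A(13, -17) + ((108 + 71) - 113))*(340 + (-248 + z)) = ((-3 + 3*13 + 3*(-17) + 13*sqrt(-2 - 17) - 17*sqrt(-2 - 17)) + ((108 + 71) - 113))*(340 + (-248 - 243)) = ((-3 + 39 - 51 + 13*sqrt(-19) - 17*I*sqrt(19)) + (179 - 113))*(340 - 491) = ((-3 + 39 - 51 + 13*(I*sqrt(19)) - 17*I*sqrt(19)) + 66)*(-151) = ((-3 + 39 - 51 + 13*I*sqrt(19) - 17*I*sqrt(19)) + 66)*(-151) = ((-15 - 4*I*sqrt(19)) + 66)*(-151) = (51 - 4*I*sqrt(19))*(-151) = -7701 + 604*I*sqrt(19)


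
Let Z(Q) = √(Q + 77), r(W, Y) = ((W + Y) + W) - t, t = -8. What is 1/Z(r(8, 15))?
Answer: √29/58 ≈ 0.092848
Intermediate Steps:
r(W, Y) = 8 + Y + 2*W (r(W, Y) = ((W + Y) + W) - 1*(-8) = (Y + 2*W) + 8 = 8 + Y + 2*W)
Z(Q) = √(77 + Q)
1/Z(r(8, 15)) = 1/(√(77 + (8 + 15 + 2*8))) = 1/(√(77 + (8 + 15 + 16))) = 1/(√(77 + 39)) = 1/(√116) = 1/(2*√29) = √29/58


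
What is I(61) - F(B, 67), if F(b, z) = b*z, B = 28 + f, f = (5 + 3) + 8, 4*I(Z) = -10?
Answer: -5901/2 ≈ -2950.5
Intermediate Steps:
I(Z) = -5/2 (I(Z) = (¼)*(-10) = -5/2)
f = 16 (f = 8 + 8 = 16)
B = 44 (B = 28 + 16 = 44)
I(61) - F(B, 67) = -5/2 - 44*67 = -5/2 - 1*2948 = -5/2 - 2948 = -5901/2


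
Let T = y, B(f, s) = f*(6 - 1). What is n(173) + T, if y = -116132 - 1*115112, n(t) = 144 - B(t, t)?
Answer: -231965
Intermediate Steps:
B(f, s) = 5*f (B(f, s) = f*5 = 5*f)
n(t) = 144 - 5*t
y = -231244 (y = -116132 - 115112 = -231244)
T = -231244
n(173) + T = (144 - 5*173) - 231244 = (144 - 865) - 231244 = -721 - 231244 = -231965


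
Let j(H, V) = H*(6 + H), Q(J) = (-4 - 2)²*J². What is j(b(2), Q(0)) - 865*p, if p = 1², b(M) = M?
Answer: -849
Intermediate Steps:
p = 1
Q(J) = 36*J² (Q(J) = (-6)²*J² = 36*J²)
j(b(2), Q(0)) - 865*p = 2*(6 + 2) - 865*1 = 2*8 - 865 = 16 - 865 = -849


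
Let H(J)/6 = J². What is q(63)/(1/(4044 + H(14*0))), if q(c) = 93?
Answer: 376092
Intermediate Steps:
H(J) = 6*J²
q(63)/(1/(4044 + H(14*0))) = 93/(1/(4044 + 6*(14*0)²)) = 93/(1/(4044 + 6*0²)) = 93/(1/(4044 + 6*0)) = 93/(1/(4044 + 0)) = 93/(1/4044) = 93*4044 = 376092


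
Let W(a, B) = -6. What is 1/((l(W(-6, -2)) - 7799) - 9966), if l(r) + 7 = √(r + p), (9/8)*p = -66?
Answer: -26658/473766073 - I*√582/947532146 ≈ -5.6268e-5 - 2.5461e-8*I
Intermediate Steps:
p = -176/3 (p = (8/9)*(-66) = -176/3 ≈ -58.667)
l(r) = -7 + √(-176/3 + r) (l(r) = -7 + √(r - 176/3) = -7 + √(-176/3 + r))
1/((l(W(-6, -2)) - 7799) - 9966) = 1/(((-7 + √(-528 + 9*(-6))/3) - 7799) - 9966) = 1/(((-7 + √(-528 - 54)/3) - 7799) - 9966) = 1/(((-7 + √(-582)/3) - 7799) - 9966) = 1/(((-7 + (I*√582)/3) - 7799) - 9966) = 1/(((-7 + I*√582/3) - 7799) - 9966) = 1/((-7806 + I*√582/3) - 9966) = 1/(-17772 + I*√582/3)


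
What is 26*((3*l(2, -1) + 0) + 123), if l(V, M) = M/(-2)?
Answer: 3237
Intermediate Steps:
l(V, M) = -M/2 (l(V, M) = M*(-½) = -M/2)
26*((3*l(2, -1) + 0) + 123) = 26*((3*(-½*(-1)) + 0) + 123) = 26*((3*(½) + 0) + 123) = 26*((3/2 + 0) + 123) = 26*(3/2 + 123) = 26*(249/2) = 3237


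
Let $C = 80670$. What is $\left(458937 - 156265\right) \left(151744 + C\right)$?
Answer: $70345210208$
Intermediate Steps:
$\left(458937 - 156265\right) \left(151744 + C\right) = \left(458937 - 156265\right) \left(151744 + 80670\right) = 302672 \cdot 232414 = 70345210208$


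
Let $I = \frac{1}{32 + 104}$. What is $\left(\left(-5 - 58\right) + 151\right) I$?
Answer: $\frac{11}{17} \approx 0.64706$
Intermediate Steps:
$I = \frac{1}{136} \approx 0.0073529$
$\left(\left(-5 - 58\right) + 151\right) I = \left(\left(-5 - 58\right) + 151\right) \frac{1}{136} = \left(-63 + 151\right) \frac{1}{136} = 88 \cdot \frac{1}{136} = \frac{11}{17}$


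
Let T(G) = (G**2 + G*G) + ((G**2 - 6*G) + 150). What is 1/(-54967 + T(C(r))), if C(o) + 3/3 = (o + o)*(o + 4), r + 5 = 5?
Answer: -1/54808 ≈ -1.8246e-5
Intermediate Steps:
r = 0 (r = -5 + 5 = 0)
C(o) = -1 + 2*o*(4 + o) (C(o) = -1 + (o + o)*(o + 4) = -1 + (2*o)*(4 + o) = -1 + 2*o*(4 + o))
T(G) = 150 - 6*G + 3*G**2 (T(G) = (G**2 + G**2) + (150 + G**2 - 6*G) = 2*G**2 + (150 + G**2 - 6*G) = 150 - 6*G + 3*G**2)
1/(-54967 + T(C(r))) = 1/(-54967 + (150 - 6*(-1 + 2*0**2 + 8*0) + 3*(-1 + 2*0**2 + 8*0)**2)) = 1/(-54967 + (150 - 6*(-1 + 2*0 + 0) + 3*(-1 + 2*0 + 0)**2)) = 1/(-54967 + (150 - 6*(-1 + 0 + 0) + 3*(-1 + 0 + 0)**2)) = 1/(-54967 + (150 - 6*(-1) + 3*(-1)**2)) = 1/(-54967 + (150 + 6 + 3*1)) = 1/(-54967 + (150 + 6 + 3)) = 1/(-54967 + 159) = 1/(-54808) = -1/54808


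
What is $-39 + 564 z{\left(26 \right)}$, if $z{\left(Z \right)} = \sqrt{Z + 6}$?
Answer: $-39 + 2256 \sqrt{2} \approx 3151.5$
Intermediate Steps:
$z{\left(Z \right)} = \sqrt{6 + Z}$
$-39 + 564 z{\left(26 \right)} = -39 + 564 \sqrt{6 + 26} = -39 + 564 \sqrt{32} = -39 + 564 \cdot 4 \sqrt{2} = -39 + 2256 \sqrt{2}$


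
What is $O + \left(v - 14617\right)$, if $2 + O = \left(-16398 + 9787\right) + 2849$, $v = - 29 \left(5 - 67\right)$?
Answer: $-16583$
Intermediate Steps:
$v = 1798$ ($v = \left(-29\right) \left(-62\right) = 1798$)
$O = -3764$ ($O = -2 + \left(\left(-16398 + 9787\right) + 2849\right) = -2 + \left(-6611 + 2849\right) = -2 - 3762 = -3764$)
$O + \left(v - 14617\right) = -3764 + \left(1798 - 14617\right) = -3764 - 12819 = -16583$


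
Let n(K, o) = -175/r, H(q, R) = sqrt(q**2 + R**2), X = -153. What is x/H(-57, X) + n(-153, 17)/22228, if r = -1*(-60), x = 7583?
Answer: -35/266736 + 7583*sqrt(2962)/8886 ≈ 46.444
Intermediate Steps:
r = 60
H(q, R) = sqrt(R**2 + q**2)
n(K, o) = -35/12 (n(K, o) = -175/60 = -175*1/60 = -35/12)
x/H(-57, X) + n(-153, 17)/22228 = 7583/(sqrt((-153)**2 + (-57)**2)) - 35/12/22228 = 7583/(sqrt(23409 + 3249)) - 35/12*1/22228 = 7583/(sqrt(26658)) - 35/266736 = 7583/((3*sqrt(2962))) - 35/266736 = 7583*(sqrt(2962)/8886) - 35/266736 = 7583*sqrt(2962)/8886 - 35/266736 = -35/266736 + 7583*sqrt(2962)/8886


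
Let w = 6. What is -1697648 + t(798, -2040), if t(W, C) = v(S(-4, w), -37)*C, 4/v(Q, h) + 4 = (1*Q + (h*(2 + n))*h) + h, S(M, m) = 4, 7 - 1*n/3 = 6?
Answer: -1444699468/851 ≈ -1.6977e+6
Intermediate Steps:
n = 3 (n = 21 - 3*6 = 21 - 18 = 3)
v(Q, h) = 4/(-4 + Q + h + 5*h²) (v(Q, h) = 4/(-4 + ((1*Q + (h*(2 + 3))*h) + h)) = 4/(-4 + ((Q + (h*5)*h) + h)) = 4/(-4 + ((Q + (5*h)*h) + h)) = 4/(-4 + ((Q + 5*h²) + h)) = 4/(-4 + (Q + h + 5*h²)) = 4/(-4 + Q + h + 5*h²))
t(W, C) = C/1702 (t(W, C) = (4/(-4 + 4 - 37 + 5*(-37)²))*C = (4/(-4 + 4 - 37 + 5*1369))*C = (4/(-4 + 4 - 37 + 6845))*C = (4/6808)*C = (4*(1/6808))*C = C/1702)
-1697648 + t(798, -2040) = -1697648 + (1/1702)*(-2040) = -1697648 - 1020/851 = -1444699468/851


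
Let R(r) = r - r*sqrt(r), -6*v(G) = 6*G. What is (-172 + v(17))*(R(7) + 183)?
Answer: -35910 + 1323*sqrt(7) ≈ -32410.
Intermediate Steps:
v(G) = -G
R(r) = r - r**(3/2)
(-172 + v(17))*(R(7) + 183) = (-172 - 1*17)*((7 - 7**(3/2)) + 183) = (-172 - 17)*((7 - 7*sqrt(7)) + 183) = -189*((7 - 7*sqrt(7)) + 183) = -189*(190 - 7*sqrt(7)) = -35910 + 1323*sqrt(7)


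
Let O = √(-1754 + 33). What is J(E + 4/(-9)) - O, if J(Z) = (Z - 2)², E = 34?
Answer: 80656/81 - I*√1721 ≈ 995.75 - 41.485*I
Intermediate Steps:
J(Z) = (-2 + Z)²
O = I*√1721 (O = √(-1721) = I*√1721 ≈ 41.485*I)
J(E + 4/(-9)) - O = (-2 + (34 + 4/(-9)))² - I*√1721 = (-2 + (34 + 4*(-⅑)))² - I*√1721 = (-2 + (34 - 4/9))² - I*√1721 = (-2 + 302/9)² - I*√1721 = (284/9)² - I*√1721 = 80656/81 - I*√1721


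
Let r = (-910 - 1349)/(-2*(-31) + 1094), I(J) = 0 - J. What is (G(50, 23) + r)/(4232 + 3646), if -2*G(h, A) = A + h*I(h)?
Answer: 1429447/9106968 ≈ 0.15696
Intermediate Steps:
I(J) = -J
G(h, A) = h**2/2 - A/2 (G(h, A) = -(A + h*(-h))/2 = -(A - h**2)/2 = h**2/2 - A/2)
r = -2259/1156 (r = -2259/(62 + 1094) = -2259/1156 ≈ -1.9542)
(G(50, 23) + r)/(4232 + 3646) = (((1/2)*50**2 - 1/2*23) - 2259/1156)/(4232 + 3646) = (((1/2)*2500 - 23/2) - 2259/1156)/7878 = ((1250 - 23/2) - 2259/1156)*(1/7878) = (2477/2 - 2259/1156)*(1/7878) = (1429447/1156)*(1/7878) = 1429447/9106968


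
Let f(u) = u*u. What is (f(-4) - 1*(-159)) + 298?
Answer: 473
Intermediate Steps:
f(u) = u²
(f(-4) - 1*(-159)) + 298 = ((-4)² - 1*(-159)) + 298 = (16 + 159) + 298 = 175 + 298 = 473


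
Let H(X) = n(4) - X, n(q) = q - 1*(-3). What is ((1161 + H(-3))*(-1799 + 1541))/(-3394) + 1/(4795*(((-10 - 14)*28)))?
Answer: 486748350463/5468141280 ≈ 89.015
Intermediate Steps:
n(q) = 3 + q (n(q) = q + 3 = 3 + q)
H(X) = 7 - X (H(X) = (3 + 4) - X = 7 - X)
((1161 + H(-3))*(-1799 + 1541))/(-3394) + 1/(4795*(((-10 - 14)*28))) = ((1161 + (7 - 1*(-3)))*(-1799 + 1541))/(-3394) + 1/(4795*(((-10 - 14)*28))) = ((1161 + (7 + 3))*(-258))*(-1/3394) + 1/(4795*((-24*28))) = ((1161 + 10)*(-258))*(-1/3394) + (1/4795)/(-672) = (1171*(-258))*(-1/3394) + (1/4795)*(-1/672) = -302118*(-1/3394) - 1/3222240 = 151059/1697 - 1/3222240 = 486748350463/5468141280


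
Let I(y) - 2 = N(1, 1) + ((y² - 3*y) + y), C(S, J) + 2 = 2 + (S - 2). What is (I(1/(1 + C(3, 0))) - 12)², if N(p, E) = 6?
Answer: 361/16 ≈ 22.563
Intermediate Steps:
C(S, J) = -2 + S (C(S, J) = -2 + (2 + (S - 2)) = -2 + (2 + (-2 + S)) = -2 + S)
I(y) = 8 + y² - 2*y (I(y) = 2 + (6 + ((y² - 3*y) + y)) = 2 + (6 + (y² - 2*y)) = 2 + (6 + y² - 2*y) = 8 + y² - 2*y)
(I(1/(1 + C(3, 0))) - 12)² = ((8 + (1/(1 + (-2 + 3)))² - 2/(1 + (-2 + 3))) - 12)² = ((8 + (1/(1 + 1))² - 2/(1 + 1)) - 12)² = ((8 + (1/2)² - 2/2) - 12)² = ((8 + (½)² - 2*½) - 12)² = ((8 + ¼ - 1) - 12)² = (29/4 - 12)² = (-19/4)² = 361/16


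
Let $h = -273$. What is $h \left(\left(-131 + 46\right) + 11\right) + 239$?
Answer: $20441$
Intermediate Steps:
$h \left(\left(-131 + 46\right) + 11\right) + 239 = - 273 \left(\left(-131 + 46\right) + 11\right) + 239 = - 273 \left(-85 + 11\right) + 239 = \left(-273\right) \left(-74\right) + 239 = 20202 + 239 = 20441$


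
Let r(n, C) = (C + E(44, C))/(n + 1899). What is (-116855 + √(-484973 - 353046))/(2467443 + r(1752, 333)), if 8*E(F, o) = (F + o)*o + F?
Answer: -3413100840/72069203393 + 29208*I*√838019/72069203393 ≈ -0.047359 + 0.000371*I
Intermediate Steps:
E(F, o) = F/8 + o*(F + o)/8 (E(F, o) = ((F + o)*o + F)/8 = (o*(F + o) + F)/8 = (F + o*(F + o))/8 = F/8 + o*(F + o)/8)
r(n, C) = (11/2 + C²/8 + 13*C/2)/(1899 + n) (r(n, C) = (C + ((⅛)*44 + C²/8 + (⅛)*44*C))/(n + 1899) = (C + (11/2 + C²/8 + 11*C/2))/(1899 + n) = (11/2 + C²/8 + 13*C/2)/(1899 + n))
(-116855 + √(-484973 - 353046))/(2467443 + r(1752, 333)) = (-116855 + √(-484973 - 353046))/(2467443 + (44 + 333² + 52*333)/(8*(1899 + 1752))) = (-116855 + √(-838019))/(2467443 + (⅛)*(44 + 110889 + 17316)/3651) = (-116855 + I*√838019)/(2467443 + (⅛)*(1/3651)*128249) = (-116855 + I*√838019)/(2467443 + 128249/29208) = (-116855 + I*√838019)/(72069203393/29208) = (-116855 + I*√838019)*(29208/72069203393) = -3413100840/72069203393 + 29208*I*√838019/72069203393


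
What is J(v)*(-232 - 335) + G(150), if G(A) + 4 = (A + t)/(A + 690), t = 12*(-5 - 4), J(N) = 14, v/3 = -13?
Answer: -158839/20 ≈ -7942.0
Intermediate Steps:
v = -39 (v = 3*(-13) = -39)
t = -108 (t = 12*(-9) = -108)
G(A) = -4 + (-108 + A)/(690 + A) (G(A) = -4 + (A - 108)/(A + 690) = -4 + (-108 + A)/(690 + A))
J(v)*(-232 - 335) + G(150) = 14*(-232 - 335) + 3*(-956 - 1*150)/(690 + 150) = 14*(-567) + 3*(-956 - 150)/840 = -7938 + 3*(1/840)*(-1106) = -7938 - 79/20 = -158839/20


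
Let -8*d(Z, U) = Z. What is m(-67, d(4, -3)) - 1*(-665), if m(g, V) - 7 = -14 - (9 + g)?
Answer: 716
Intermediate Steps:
d(Z, U) = -Z/8
m(g, V) = -16 - g (m(g, V) = 7 + (-14 - (9 + g)) = 7 + (-14 + (-9 - g)) = 7 + (-23 - g) = -16 - g)
m(-67, d(4, -3)) - 1*(-665) = (-16 - 1*(-67)) - 1*(-665) = (-16 + 67) + 665 = 51 + 665 = 716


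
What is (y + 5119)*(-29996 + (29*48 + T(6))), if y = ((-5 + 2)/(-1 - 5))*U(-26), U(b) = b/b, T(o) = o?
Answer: -146407461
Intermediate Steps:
U(b) = 1
y = ½ (y = ((-5 + 2)/(-1 - 5))*1 = -3/(-6)*1 = -3*(-⅙)*1 = (½)*1 = ½ ≈ 0.50000)
(y + 5119)*(-29996 + (29*48 + T(6))) = (½ + 5119)*(-29996 + (29*48 + 6)) = 10239*(-29996 + (1392 + 6))/2 = 10239*(-29996 + 1398)/2 = (10239/2)*(-28598) = -146407461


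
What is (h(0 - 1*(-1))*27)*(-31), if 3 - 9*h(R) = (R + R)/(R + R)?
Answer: -186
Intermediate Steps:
h(R) = 2/9 (h(R) = 1/3 - (R + R)/(9*(R + R)) = 1/3 - 2*R/(9*(2*R)) = 1/3 - 2*R*1/(2*R)/9 = 1/3 - 1/9*1 = 1/3 - 1/9 = 2/9)
(h(0 - 1*(-1))*27)*(-31) = ((2/9)*27)*(-31) = 6*(-31) = -186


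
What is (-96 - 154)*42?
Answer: -10500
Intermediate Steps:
(-96 - 154)*42 = -250*42 = -10500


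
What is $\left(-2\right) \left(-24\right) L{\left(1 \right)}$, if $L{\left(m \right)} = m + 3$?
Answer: $192$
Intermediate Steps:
$L{\left(m \right)} = 3 + m$
$\left(-2\right) \left(-24\right) L{\left(1 \right)} = \left(-2\right) \left(-24\right) \left(3 + 1\right) = 48 \cdot 4 = 192$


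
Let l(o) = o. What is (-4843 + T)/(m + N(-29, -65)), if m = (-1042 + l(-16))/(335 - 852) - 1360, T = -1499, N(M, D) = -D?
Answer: 1092938/222819 ≈ 4.9050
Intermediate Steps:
m = -702062/517 (m = (-1042 - 16)/(335 - 852) - 1360 = -1058/(-517) - 1360 = -1058*(-1/517) - 1360 = 1058/517 - 1360 = -702062/517 ≈ -1358.0)
(-4843 + T)/(m + N(-29, -65)) = (-4843 - 1499)/(-702062/517 - 1*(-65)) = -6342/(-702062/517 + 65) = -6342/(-668457/517) = -6342*(-517/668457) = 1092938/222819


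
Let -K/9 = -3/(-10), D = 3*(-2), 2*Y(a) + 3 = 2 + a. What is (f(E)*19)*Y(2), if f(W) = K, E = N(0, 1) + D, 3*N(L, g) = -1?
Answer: -513/20 ≈ -25.650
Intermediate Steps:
N(L, g) = -⅓ (N(L, g) = (⅓)*(-1) = -⅓)
Y(a) = -½ + a/2 (Y(a) = -3/2 + (2 + a)/2 = -3/2 + (1 + a/2) = -½ + a/2)
D = -6
E = -19/3 (E = -⅓ - 6 = -19/3 ≈ -6.3333)
K = -27/10 (K = -(-27)/(-10) = -(-27)*(-1)/10 = -9*3/10 = -27/10 ≈ -2.7000)
f(W) = -27/10
(f(E)*19)*Y(2) = (-27/10*19)*(-½ + (½)*2) = -513*(-½ + 1)/10 = -513/10*½ = -513/20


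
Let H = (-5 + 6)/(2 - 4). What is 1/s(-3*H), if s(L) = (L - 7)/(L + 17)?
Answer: -37/11 ≈ -3.3636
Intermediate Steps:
H = -1/2 (H = 1/(-2) = 1*(-1/2) = -1/2 ≈ -0.50000)
s(L) = (-7 + L)/(17 + L)
1/s(-3*H) = 1/((-7 - 3*(-1/2))/(17 - 3*(-1/2))) = 1/((-7 + 3/2)/(17 + 3/2)) = 1/(-11/2/(37/2)) = 1/((2/37)*(-11/2)) = 1/(-11/37) = -37/11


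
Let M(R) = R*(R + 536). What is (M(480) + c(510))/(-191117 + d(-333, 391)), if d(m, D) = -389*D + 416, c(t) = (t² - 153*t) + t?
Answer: -33513/17140 ≈ -1.9553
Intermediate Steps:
c(t) = t² - 152*t
d(m, D) = 416 - 389*D
M(R) = R*(536 + R)
(M(480) + c(510))/(-191117 + d(-333, 391)) = (480*(536 + 480) + 510*(-152 + 510))/(-191117 + (416 - 389*391)) = (480*1016 + 510*358)/(-191117 + (416 - 152099)) = (487680 + 182580)/(-191117 - 151683) = 670260/(-342800) = 670260*(-1/342800) = -33513/17140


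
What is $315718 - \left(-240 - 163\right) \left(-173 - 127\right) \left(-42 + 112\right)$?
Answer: $-8147282$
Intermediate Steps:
$315718 - \left(-240 - 163\right) \left(-173 - 127\right) \left(-42 + 112\right) = 315718 - - 403 \left(\left(-300\right) 70\right) = 315718 - \left(-403\right) \left(-21000\right) = 315718 - 8463000 = -8147282$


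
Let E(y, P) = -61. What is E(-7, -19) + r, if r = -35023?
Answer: -35084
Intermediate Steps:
E(-7, -19) + r = -61 - 35023 = -35084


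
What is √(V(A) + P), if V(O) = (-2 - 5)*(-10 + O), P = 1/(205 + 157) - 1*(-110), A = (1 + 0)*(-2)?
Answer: √25422898/362 ≈ 13.928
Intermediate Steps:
A = -2 (A = 1*(-2) = -2)
P = 39821/362 (P = 1/362 + 110 = 39821/362 ≈ 110.00)
V(O) = 70 - 7*O (V(O) = -7*(-10 + O) = 70 - 7*O)
√(V(A) + P) = √((70 - 7*(-2)) + 39821/362) = √((70 + 14) + 39821/362) = √(84 + 39821/362) = √(70229/362) = √25422898/362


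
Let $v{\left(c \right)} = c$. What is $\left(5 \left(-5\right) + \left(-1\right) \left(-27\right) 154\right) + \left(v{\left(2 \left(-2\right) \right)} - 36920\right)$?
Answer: $-32791$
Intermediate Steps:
$\left(5 \left(-5\right) + \left(-1\right) \left(-27\right) 154\right) + \left(v{\left(2 \left(-2\right) \right)} - 36920\right) = \left(5 \left(-5\right) + \left(-1\right) \left(-27\right) 154\right) + \left(2 \left(-2\right) - 36920\right) = \left(-25 + 27 \cdot 154\right) - 36924 = \left(-25 + 4158\right) - 36924 = 4133 - 36924 = -32791$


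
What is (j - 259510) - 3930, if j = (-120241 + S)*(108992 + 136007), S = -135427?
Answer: -62638667772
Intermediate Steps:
j = -62638404332 (j = (-120241 - 135427)*(108992 + 136007) = -255668*244999 = -62638404332)
(j - 259510) - 3930 = (-62638404332 - 259510) - 3930 = -62638663842 - 3930 = -62638667772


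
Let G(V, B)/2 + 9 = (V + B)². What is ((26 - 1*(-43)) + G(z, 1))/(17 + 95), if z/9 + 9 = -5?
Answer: 31301/112 ≈ 279.47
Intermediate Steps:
z = -126 (z = -81 + 9*(-5) = -81 - 45 = -126)
G(V, B) = -18 + 2*(B + V)² (G(V, B) = -18 + 2*(V + B)² = -18 + 2*(B + V)²)
((26 - 1*(-43)) + G(z, 1))/(17 + 95) = ((26 - 1*(-43)) + (-18 + 2*(1 - 126)²))/(17 + 95) = ((26 + 43) + (-18 + 2*(-125)²))/112 = (69 + (-18 + 2*15625))/112 = (69 + (-18 + 31250))/112 = (69 + 31232)/112 = (1/112)*31301 = 31301/112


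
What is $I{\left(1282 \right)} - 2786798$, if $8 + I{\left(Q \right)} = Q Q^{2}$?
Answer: $2104210962$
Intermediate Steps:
$I{\left(Q \right)} = -8 + Q^{3}$ ($I{\left(Q \right)} = -8 + Q Q^{2} = -8 + Q^{3}$)
$I{\left(1282 \right)} - 2786798 = \left(-8 + 1282^{3}\right) - 2786798 = \left(-8 + 2106997768\right) - 2786798 = 2106997760 - 2786798 = 2104210962$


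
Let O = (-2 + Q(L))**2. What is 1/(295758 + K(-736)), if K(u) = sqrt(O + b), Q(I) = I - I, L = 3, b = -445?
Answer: 32862/9719199445 - 7*I/29157598335 ≈ 3.3811e-6 - 2.4007e-10*I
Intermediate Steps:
Q(I) = 0
O = 4 (O = (-2 + 0)**2 = (-2)**2 = 4)
K(u) = 21*I (K(u) = sqrt(4 - 445) = sqrt(-441) = 21*I)
1/(295758 + K(-736)) = 1/(295758 + 21*I) = (295758 - 21*I)/87472795005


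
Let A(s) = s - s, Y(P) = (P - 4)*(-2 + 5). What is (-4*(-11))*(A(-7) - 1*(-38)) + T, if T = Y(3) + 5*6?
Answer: 1699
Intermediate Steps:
Y(P) = -12 + 3*P (Y(P) = (-4 + P)*3 = -12 + 3*P)
A(s) = 0
T = 27 (T = (-12 + 3*3) + 5*6 = (-12 + 9) + 30 = -3 + 30 = 27)
(-4*(-11))*(A(-7) - 1*(-38)) + T = (-4*(-11))*(0 - 1*(-38)) + 27 = 44*(0 + 38) + 27 = 44*38 + 27 = 1672 + 27 = 1699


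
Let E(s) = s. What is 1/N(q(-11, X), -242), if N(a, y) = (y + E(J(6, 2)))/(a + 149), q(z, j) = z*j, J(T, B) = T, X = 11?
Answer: -7/59 ≈ -0.11864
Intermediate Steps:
q(z, j) = j*z
N(a, y) = (6 + y)/(149 + a) (N(a, y) = (y + 6)/(a + 149) = (6 + y)/(149 + a))
1/N(q(-11, X), -242) = 1/((6 - 242)/(149 + 11*(-11))) = 1/(-236/(149 - 121)) = 1/(-236/28) = 1/((1/28)*(-236)) = 1/(-59/7) = -7/59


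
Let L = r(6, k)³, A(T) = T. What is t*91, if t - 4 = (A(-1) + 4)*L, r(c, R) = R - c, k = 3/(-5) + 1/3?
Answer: -75173644/1125 ≈ -66821.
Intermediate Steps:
k = -4/15 (k = 3*(-⅕) + 1*(⅓) = -⅗ + ⅓ = -4/15 ≈ -0.26667)
L = -830584/3375 (L = (-4/15 - 1*6)³ = (-4/15 - 6)³ = (-94/15)³ = -830584/3375 ≈ -246.10)
t = -826084/1125 (t = 4 + (-1 + 4)*(-830584/3375) = 4 + 3*(-830584/3375) = 4 - 830584/1125 = -826084/1125 ≈ -734.30)
t*91 = -826084/1125*91 = -75173644/1125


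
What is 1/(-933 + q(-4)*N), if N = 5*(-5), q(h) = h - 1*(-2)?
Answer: -1/883 ≈ -0.0011325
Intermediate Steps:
q(h) = 2 + h (q(h) = h + 2 = 2 + h)
N = -25
1/(-933 + q(-4)*N) = 1/(-933 + (2 - 4)*(-25)) = 1/(-933 - 2*(-25)) = 1/(-933 + 50) = 1/(-883) = -1/883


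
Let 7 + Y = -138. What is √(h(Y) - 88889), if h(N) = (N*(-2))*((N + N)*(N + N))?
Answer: √24300111 ≈ 4929.5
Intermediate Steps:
Y = -145 (Y = -7 - 138 = -145)
h(N) = -8*N³ (h(N) = (-2*N)*((2*N)*(2*N)) = (-2*N)*(4*N²) = -8*N³)
√(h(Y) - 88889) = √(-8*(-145)³ - 88889) = √(-8*(-3048625) - 88889) = √(24389000 - 88889) = √24300111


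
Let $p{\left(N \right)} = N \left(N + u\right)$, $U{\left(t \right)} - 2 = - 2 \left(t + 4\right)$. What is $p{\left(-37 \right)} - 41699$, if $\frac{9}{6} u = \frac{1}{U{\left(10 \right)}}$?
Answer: $- \frac{1572833}{39} \approx -40329.0$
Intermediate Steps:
$U{\left(t \right)} = -6 - 2 t$ ($U{\left(t \right)} = 2 - 2 \left(t + 4\right) = 2 - 2 \left(4 + t\right) = 2 - \left(8 + 2 t\right) = -6 - 2 t$)
$u = - \frac{1}{39}$ ($u = \frac{2}{3 \left(-6 - 20\right)} = \frac{2}{3 \left(-26\right)} = \frac{2}{3} \left(- \frac{1}{26}\right) = - \frac{1}{39} \approx -0.025641$)
$p{\left(N \right)} = N \left(- \frac{1}{39} + N\right)$ ($p{\left(N \right)} = N \left(N - \frac{1}{39}\right) = N \left(- \frac{1}{39} + N\right)$)
$p{\left(-37 \right)} - 41699 = - 37 \left(- \frac{1}{39} - 37\right) - 41699 = \left(-37\right) \left(- \frac{1444}{39}\right) - 41699 = \frac{53428}{39} - 41699 = - \frac{1572833}{39}$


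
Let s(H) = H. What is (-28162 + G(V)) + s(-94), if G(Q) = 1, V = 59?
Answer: -28255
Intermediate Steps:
(-28162 + G(V)) + s(-94) = (-28162 + 1) - 94 = -28161 - 94 = -28255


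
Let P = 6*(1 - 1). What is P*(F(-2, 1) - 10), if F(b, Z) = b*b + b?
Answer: 0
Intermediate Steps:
F(b, Z) = b + b² (F(b, Z) = b² + b = b + b²)
P = 0 (P = 6*0 = 0)
P*(F(-2, 1) - 10) = 0*(-2*(1 - 2) - 10) = 0*(-2*(-1) - 10) = 0*(2 - 10) = 0*(-8) = 0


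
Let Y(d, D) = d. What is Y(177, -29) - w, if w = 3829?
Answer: -3652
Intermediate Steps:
Y(177, -29) - w = 177 - 1*3829 = 177 - 3829 = -3652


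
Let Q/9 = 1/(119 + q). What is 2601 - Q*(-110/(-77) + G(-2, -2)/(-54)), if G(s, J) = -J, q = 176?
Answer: 16112932/6195 ≈ 2601.0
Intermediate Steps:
Q = 9/295 (Q = 9/(119 + 176) = 9/295 ≈ 0.030508)
2601 - Q*(-110/(-77) + G(-2, -2)/(-54)) = 2601 - 9*(-110/(-77) - 1*(-2)/(-54))/295 = 2601 - 9*(-110*(-1/77) + 2*(-1/54))/295 = 2601 - 9*(10/7 - 1/27)/295 = 2601 - 9*263/(295*189) = 2601 - 1*263/6195 = 2601 - 263/6195 = 16112932/6195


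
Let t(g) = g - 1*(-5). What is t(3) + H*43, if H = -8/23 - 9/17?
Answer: -11621/391 ≈ -29.721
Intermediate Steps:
t(g) = 5 + g (t(g) = g + 5 = 5 + g)
H = -343/391 (H = -8*1/23 - 9*1/17 = -8/23 - 9/17 = -343/391 ≈ -0.87724)
t(3) + H*43 = (5 + 3) - 343/391*43 = 8 - 14749/391 = -11621/391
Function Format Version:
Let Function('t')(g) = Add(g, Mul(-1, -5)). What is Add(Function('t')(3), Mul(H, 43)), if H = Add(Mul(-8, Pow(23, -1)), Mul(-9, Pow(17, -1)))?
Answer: Rational(-11621, 391) ≈ -29.721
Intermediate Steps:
Function('t')(g) = Add(5, g) (Function('t')(g) = Add(g, 5) = Add(5, g))
H = Rational(-343, 391) (H = Add(Mul(-8, Rational(1, 23)), Mul(-9, Rational(1, 17))) = Add(Rational(-8, 23), Rational(-9, 17)) = Rational(-343, 391) ≈ -0.87724)
Add(Function('t')(3), Mul(H, 43)) = Add(Add(5, 3), Mul(Rational(-343, 391), 43)) = Add(8, Rational(-14749, 391)) = Rational(-11621, 391)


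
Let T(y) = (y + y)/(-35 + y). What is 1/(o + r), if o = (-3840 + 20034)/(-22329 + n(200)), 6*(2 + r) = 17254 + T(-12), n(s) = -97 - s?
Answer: 177237/509208290 ≈ 0.00034806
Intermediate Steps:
T(y) = 2*y/(-35 + y) (T(y) = (2*y)/(-35 + y) = 2*y/(-35 + y))
r = 405199/141 (r = -2 + (17254 + 2*(-12)/(-35 - 12))/6 = -2 + (17254 + 2*(-12)/(-47))/6 = -2 + (17254 + 2*(-12)*(-1/47))/6 = -2 + (17254 + 24/47)/6 = -2 + (⅙)*(810962/47) = -2 + 405481/141 = 405199/141 ≈ 2873.8)
o = -2699/3771 (o = (-3840 + 20034)/(-22329 + (-97 - 1*200)) = 16194/(-22329 + (-97 - 200)) = 16194/(-22329 - 297) = 16194/(-22626) = 16194*(-1/22626) = -2699/3771 ≈ -0.71572)
1/(o + r) = 1/(-2699/3771 + 405199/141) = 1/(509208290/177237) = 177237/509208290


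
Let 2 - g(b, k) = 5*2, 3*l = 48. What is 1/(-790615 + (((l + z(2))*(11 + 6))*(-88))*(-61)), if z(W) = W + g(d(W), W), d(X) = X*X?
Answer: 1/121945 ≈ 8.2004e-6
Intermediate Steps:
l = 16 (l = (⅓)*48 = 16)
d(X) = X²
g(b, k) = -8 (g(b, k) = 2 - 5*2 = 2 - 1*10 = 2 - 10 = -8)
z(W) = -8 + W (z(W) = W - 8 = -8 + W)
1/(-790615 + (((l + z(2))*(11 + 6))*(-88))*(-61)) = 1/(-790615 + (((16 + (-8 + 2))*(11 + 6))*(-88))*(-61)) = 1/(-790615 + (((16 - 6)*17)*(-88))*(-61)) = 1/(-790615 + ((10*17)*(-88))*(-61)) = 1/(-790615 + (170*(-88))*(-61)) = 1/(-790615 - 14960*(-61)) = 1/(-790615 + 912560) = 1/121945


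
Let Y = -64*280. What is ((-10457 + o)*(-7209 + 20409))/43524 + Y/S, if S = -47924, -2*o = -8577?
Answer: -6252233030/3342699 ≈ -1870.4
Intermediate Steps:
o = 8577/2 (o = -1/2*(-8577) = 8577/2 ≈ 4288.5)
Y = -17920
((-10457 + o)*(-7209 + 20409))/43524 + Y/S = ((-10457 + 8577/2)*(-7209 + 20409))/43524 - 17920/(-47924) = -12337/2*13200*(1/43524) - 17920*(-1/47924) = -81424200*1/43524 + 4480/11981 = -521950/279 + 4480/11981 = -6252233030/3342699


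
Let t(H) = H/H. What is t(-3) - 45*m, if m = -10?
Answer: 451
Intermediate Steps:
t(H) = 1
t(-3) - 45*m = 1 - 45*(-10) = 1 + 450 = 451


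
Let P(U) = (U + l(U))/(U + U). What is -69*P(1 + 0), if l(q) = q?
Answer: -69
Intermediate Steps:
P(U) = 1 (P(U) = (U + U)/(U + U) = (2*U)/((2*U)) = (2*U)*(1/(2*U)) = 1)
-69*P(1 + 0) = -69*1 = -69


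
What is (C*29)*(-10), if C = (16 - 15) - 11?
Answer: 2900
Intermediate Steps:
C = -10 (C = 1 - 11 = -10)
(C*29)*(-10) = -10*29*(-10) = -290*(-10) = 2900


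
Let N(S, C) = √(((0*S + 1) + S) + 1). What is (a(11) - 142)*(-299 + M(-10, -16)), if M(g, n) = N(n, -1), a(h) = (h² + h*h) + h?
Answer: -33189 + 111*I*√14 ≈ -33189.0 + 415.32*I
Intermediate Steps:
a(h) = h + 2*h² (a(h) = (h² + h²) + h = 2*h² + h = h + 2*h²)
N(S, C) = √(2 + S) (N(S, C) = √(((0 + 1) + S) + 1) = √((1 + S) + 1) = √(2 + S))
M(g, n) = √(2 + n)
(a(11) - 142)*(-299 + M(-10, -16)) = (11*(1 + 2*11) - 142)*(-299 + √(2 - 16)) = (11*(1 + 22) - 142)*(-299 + √(-14)) = (11*23 - 142)*(-299 + I*√14) = (253 - 142)*(-299 + I*√14) = 111*(-299 + I*√14) = -33189 + 111*I*√14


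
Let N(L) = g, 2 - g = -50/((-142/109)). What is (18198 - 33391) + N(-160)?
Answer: -1081286/71 ≈ -15229.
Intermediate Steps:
g = -2583/71 (g = 2 - (-50)/((-142/109)) = 2 - (-50)/((-142*1/109)) = 2 - (-50)/(-142/109) = 2 - (-50)*(-109)/142 = 2 - 1*2725/71 = 2 - 2725/71 = -2583/71 ≈ -36.380)
N(L) = -2583/71
(18198 - 33391) + N(-160) = (18198 - 33391) - 2583/71 = -15193 - 2583/71 = -1081286/71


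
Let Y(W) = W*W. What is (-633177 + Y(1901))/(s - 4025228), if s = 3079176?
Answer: -745156/236513 ≈ -3.1506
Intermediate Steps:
Y(W) = W**2
(-633177 + Y(1901))/(s - 4025228) = (-633177 + 1901**2)/(3079176 - 4025228) = (-633177 + 3613801)/(-946052) = 2980624*(-1/946052) = -745156/236513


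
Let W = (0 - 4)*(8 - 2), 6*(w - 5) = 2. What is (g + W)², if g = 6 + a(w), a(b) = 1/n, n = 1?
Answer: 289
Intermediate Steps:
w = 16/3 (w = 5 + (⅙)*2 = 5 + ⅓ = 16/3 ≈ 5.3333)
a(b) = 1 (a(b) = 1/1 = 1)
W = -24 (W = -4*6 = -24)
g = 7 (g = 6 + 1 = 7)
(g + W)² = (7 - 24)² = (-17)² = 289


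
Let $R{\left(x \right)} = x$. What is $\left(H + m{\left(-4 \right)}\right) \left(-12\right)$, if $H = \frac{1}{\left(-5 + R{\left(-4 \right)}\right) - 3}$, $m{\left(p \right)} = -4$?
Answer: $49$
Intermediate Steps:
$H = - \frac{1}{12}$ ($H = \frac{1}{\left(-5 - 4\right) - 3} = \frac{1}{-9 - 3} = \frac{1}{-12} = - \frac{1}{12} \approx -0.083333$)
$\left(H + m{\left(-4 \right)}\right) \left(-12\right) = \left(- \frac{1}{12} - 4\right) \left(-12\right) = \left(- \frac{49}{12}\right) \left(-12\right) = 49$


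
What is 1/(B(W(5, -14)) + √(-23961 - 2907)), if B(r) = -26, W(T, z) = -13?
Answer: -13/13772 - I*√6717/13772 ≈ -0.00094394 - 0.005951*I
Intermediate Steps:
1/(B(W(5, -14)) + √(-23961 - 2907)) = 1/(-26 + √(-23961 - 2907)) = 1/(-26 + √(-26868)) = 1/(-26 + 2*I*√6717)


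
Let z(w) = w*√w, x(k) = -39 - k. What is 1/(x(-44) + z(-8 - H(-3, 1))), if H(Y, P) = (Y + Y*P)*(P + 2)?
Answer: -1/195 + 2*√10/195 ≈ 0.027305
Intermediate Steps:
H(Y, P) = (2 + P)*(Y + P*Y) (H(Y, P) = (Y + P*Y)*(2 + P) = (2 + P)*(Y + P*Y))
z(w) = w^(3/2)
1/(x(-44) + z(-8 - H(-3, 1))) = 1/((-39 - 1*(-44)) + (-8 - (-3)*(2 + 1² + 3*1))^(3/2)) = 1/((-39 + 44) + (-8 - (-3)*(2 + 1 + 3))^(3/2)) = 1/(5 + (-8 - (-3)*6)^(3/2)) = 1/(5 + (-8 - 1*(-18))^(3/2)) = 1/(5 + (-8 + 18)^(3/2)) = 1/(5 + 10^(3/2)) = 1/(5 + 10*√10)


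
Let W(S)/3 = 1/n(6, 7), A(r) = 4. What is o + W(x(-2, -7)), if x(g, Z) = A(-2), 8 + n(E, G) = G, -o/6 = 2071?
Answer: -12429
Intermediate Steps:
o = -12426 (o = -6*2071 = -12426)
n(E, G) = -8 + G
x(g, Z) = 4
W(S) = -3 (W(S) = 3/(-8 + 7) = 3/(-1) = 3*(-1) = -3)
o + W(x(-2, -7)) = -12426 - 3 = -12429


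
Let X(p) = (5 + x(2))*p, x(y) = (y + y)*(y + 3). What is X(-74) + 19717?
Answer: 17867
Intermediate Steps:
x(y) = 2*y*(3 + y) (x(y) = (2*y)*(3 + y) = 2*y*(3 + y))
X(p) = 25*p (X(p) = (5 + 2*2*(3 + 2))*p = (5 + 2*2*5)*p = (5 + 20)*p = 25*p)
X(-74) + 19717 = 25*(-74) + 19717 = -1850 + 19717 = 17867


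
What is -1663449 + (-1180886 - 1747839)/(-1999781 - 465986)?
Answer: -4101674721658/2465767 ≈ -1.6634e+6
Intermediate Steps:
-1663449 + (-1180886 - 1747839)/(-1999781 - 465986) = -1663449 - 2928725/(-2465767) = -1663449 - 2928725*(-1/2465767) = -1663449 + 2928725/2465767 = -4101674721658/2465767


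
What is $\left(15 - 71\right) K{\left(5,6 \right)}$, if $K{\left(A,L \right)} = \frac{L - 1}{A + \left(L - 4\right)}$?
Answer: $-40$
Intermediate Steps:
$K{\left(A,L \right)} = \frac{-1 + L}{-4 + A + L}$ ($K{\left(A,L \right)} = \frac{-1 + L}{A + \left(L - 4\right)} = \frac{-1 + L}{A + \left(-4 + L\right)} = \frac{-1 + L}{-4 + A + L}$)
$\left(15 - 71\right) K{\left(5,6 \right)} = \left(15 - 71\right) \frac{-1 + 6}{-4 + 5 + 6} = - 56 \cdot \frac{1}{7} \cdot 5 = \left(-56\right) \frac{5}{7} = -40$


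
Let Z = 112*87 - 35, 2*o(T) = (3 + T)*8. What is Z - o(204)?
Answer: 8881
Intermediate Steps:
o(T) = 12 + 4*T (o(T) = ((3 + T)*8)/2 = (24 + 8*T)/2 = 12 + 4*T)
Z = 9709 (Z = 9744 - 35 = 9709)
Z - o(204) = 9709 - (12 + 4*204) = 9709 - (12 + 816) = 9709 - 1*828 = 9709 - 828 = 8881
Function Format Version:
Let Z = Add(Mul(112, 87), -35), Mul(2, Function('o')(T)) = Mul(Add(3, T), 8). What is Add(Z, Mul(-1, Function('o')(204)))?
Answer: 8881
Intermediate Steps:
Function('o')(T) = Add(12, Mul(4, T)) (Function('o')(T) = Mul(Rational(1, 2), Mul(Add(3, T), 8)) = Mul(Rational(1, 2), Add(24, Mul(8, T))) = Add(12, Mul(4, T)))
Z = 9709 (Z = Add(9744, -35) = 9709)
Add(Z, Mul(-1, Function('o')(204))) = Add(9709, Mul(-1, Add(12, Mul(4, 204)))) = Add(9709, Mul(-1, Add(12, 816))) = Add(9709, Mul(-1, 828)) = Add(9709, -828) = 8881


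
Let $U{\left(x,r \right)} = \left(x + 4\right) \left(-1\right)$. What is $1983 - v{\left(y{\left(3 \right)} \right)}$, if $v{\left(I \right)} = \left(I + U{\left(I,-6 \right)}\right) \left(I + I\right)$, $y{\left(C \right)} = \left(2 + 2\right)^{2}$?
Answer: $2111$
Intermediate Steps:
$U{\left(x,r \right)} = -4 - x$ ($U{\left(x,r \right)} = \left(4 + x\right) \left(-1\right) = -4 - x$)
$y{\left(C \right)} = 16$ ($y{\left(C \right)} = 4^{2} = 16$)
$v{\left(I \right)} = - 8 I$ ($v{\left(I \right)} = \left(I - \left(4 + I\right)\right) \left(I + I\right) = - 4 \cdot 2 I = - 8 I$)
$1983 - v{\left(y{\left(3 \right)} \right)} = 1983 - \left(-8\right) 16 = 1983 - -128 = 1983 + 128 = 2111$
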